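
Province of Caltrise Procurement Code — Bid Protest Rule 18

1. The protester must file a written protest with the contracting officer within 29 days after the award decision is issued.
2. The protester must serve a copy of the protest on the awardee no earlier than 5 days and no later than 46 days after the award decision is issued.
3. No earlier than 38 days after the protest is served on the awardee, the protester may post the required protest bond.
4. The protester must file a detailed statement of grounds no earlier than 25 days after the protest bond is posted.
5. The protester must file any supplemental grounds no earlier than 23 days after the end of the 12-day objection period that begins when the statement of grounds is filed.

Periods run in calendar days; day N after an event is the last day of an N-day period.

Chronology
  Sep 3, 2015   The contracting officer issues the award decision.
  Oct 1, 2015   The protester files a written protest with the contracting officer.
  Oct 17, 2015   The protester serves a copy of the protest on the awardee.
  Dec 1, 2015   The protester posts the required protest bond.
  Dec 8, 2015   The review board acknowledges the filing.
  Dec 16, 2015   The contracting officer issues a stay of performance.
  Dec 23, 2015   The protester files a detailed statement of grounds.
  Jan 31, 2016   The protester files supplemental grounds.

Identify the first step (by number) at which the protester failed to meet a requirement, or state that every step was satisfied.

(1) due by Sep 3, 2015 + 29 days = Oct 2, 2015; done Oct 1, 2015 — timely.
(2) the permitted window runs from Sep 3, 2015 + 5 = Sep 8, 2015 to Sep 3, 2015 + 46 = Oct 19, 2015; done Oct 17, 2015 — within the window.
(3) permitted from Oct 17, 2015 + 38 days = Nov 24, 2015 onward; done Dec 1, 2015, after the minimum wait.
(4) permitted from Dec 1, 2015 + 25 days = Dec 26, 2015 onward; Dec 23, 2015 is 3 days before the earliest permitted date.
The procedure was therefore not followed at step 4.

Step 4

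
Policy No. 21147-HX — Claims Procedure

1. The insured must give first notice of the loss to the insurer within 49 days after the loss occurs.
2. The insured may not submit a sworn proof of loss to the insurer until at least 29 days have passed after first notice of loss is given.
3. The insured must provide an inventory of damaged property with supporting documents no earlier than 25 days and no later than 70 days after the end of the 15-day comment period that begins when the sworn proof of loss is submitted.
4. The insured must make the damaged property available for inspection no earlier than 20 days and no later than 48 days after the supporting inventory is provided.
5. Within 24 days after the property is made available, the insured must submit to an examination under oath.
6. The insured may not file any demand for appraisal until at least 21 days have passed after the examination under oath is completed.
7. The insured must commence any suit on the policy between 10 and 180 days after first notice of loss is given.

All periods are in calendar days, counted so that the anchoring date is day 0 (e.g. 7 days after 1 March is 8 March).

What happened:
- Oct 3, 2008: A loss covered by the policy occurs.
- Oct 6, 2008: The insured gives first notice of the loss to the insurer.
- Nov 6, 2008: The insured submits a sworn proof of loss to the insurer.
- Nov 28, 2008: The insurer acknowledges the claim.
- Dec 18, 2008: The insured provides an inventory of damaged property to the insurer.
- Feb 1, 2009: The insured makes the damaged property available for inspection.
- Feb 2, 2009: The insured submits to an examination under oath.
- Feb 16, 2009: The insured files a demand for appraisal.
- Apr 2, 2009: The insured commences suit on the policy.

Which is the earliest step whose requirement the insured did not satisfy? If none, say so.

Step 6

Step 1: 49 days after Oct 3, 2008 (when the loss occurs) is Nov 21, 2008; Oct 6, 2008 is within that limit.
Step 2: the earliest permitted date is 29 days after Oct 6, 2008 (when first notice of loss is given), i.e. Nov 4, 2008; done Nov 6, 2008 — permitted.
Step 3: the window is 25–70 days after Nov 21, 2008 (end of the 15-day comment period, which began when the sworn proof of loss is submitted on Nov 6, 2008), so Dec 16, 2008 through Jan 30, 2009; Dec 18, 2008 falls inside that range.
Step 4: the window is 20–48 days after Dec 18, 2008 (when the supporting inventory is provided), so Jan 7, 2009 through Feb 4, 2009; done Feb 1, 2009 — within the window.
Step 5: 24 days after Feb 1, 2009 (when the property is made available) is Feb 25, 2009; Feb 2, 2009 is within that limit.
Step 6: the earliest permitted date is 21 days after Feb 2, 2009 (when the examination under oath is completed), i.e. Feb 23, 2009; acted on Feb 16, 2009, 7 days prematurely.
No need to go further; step 6 was not satisfied.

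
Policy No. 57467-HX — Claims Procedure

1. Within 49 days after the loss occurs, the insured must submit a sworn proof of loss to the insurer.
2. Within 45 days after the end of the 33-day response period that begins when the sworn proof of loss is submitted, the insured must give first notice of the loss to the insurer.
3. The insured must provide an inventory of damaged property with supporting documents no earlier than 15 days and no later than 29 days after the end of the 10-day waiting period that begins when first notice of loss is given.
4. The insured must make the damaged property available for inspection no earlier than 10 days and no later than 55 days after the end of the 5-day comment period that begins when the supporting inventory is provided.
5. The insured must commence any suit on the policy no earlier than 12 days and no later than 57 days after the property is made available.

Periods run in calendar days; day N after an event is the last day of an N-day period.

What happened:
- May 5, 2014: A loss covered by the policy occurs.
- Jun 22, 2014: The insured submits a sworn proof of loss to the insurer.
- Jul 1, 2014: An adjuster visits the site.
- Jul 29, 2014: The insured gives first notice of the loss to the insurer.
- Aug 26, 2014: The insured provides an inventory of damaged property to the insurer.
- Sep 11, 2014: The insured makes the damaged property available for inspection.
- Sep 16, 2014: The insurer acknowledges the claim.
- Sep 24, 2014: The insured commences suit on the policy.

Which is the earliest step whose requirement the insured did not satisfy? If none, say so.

None — every step was satisfied

Step 1 — counting 49 days from May 5, 2014 (when the loss occurs) gives a deadline of Jun 23, 2014; completed Jun 22, 2014, before the deadline.
Step 2 — counting 45 days from Jul 25, 2014 (end of the 33-day response period, which began when the sworn proof of loss is submitted on Jun 22, 2014) gives a deadline of Sep 8, 2014; done Jul 29, 2014 — timely.
Step 3 — 15 and 29 days from Aug 8, 2014 (end of the 10-day waiting period, which began when first notice of loss is given on Jul 29, 2014) are Aug 23, 2014 and Sep 6, 2014 respectively; done Aug 26, 2014, which is between those dates.
Step 4 — 10 and 55 days from Aug 31, 2014 (end of the 5-day comment period, which began when the supporting inventory is provided on Aug 26, 2014) are Sep 10, 2014 and Oct 25, 2014 respectively; done Sep 11, 2014 — within the window.
Step 5 — 12 and 57 days from Sep 11, 2014 (when the property is made available) are Sep 23, 2014 and Nov 7, 2014 respectively; done Sep 24, 2014, which is between those dates.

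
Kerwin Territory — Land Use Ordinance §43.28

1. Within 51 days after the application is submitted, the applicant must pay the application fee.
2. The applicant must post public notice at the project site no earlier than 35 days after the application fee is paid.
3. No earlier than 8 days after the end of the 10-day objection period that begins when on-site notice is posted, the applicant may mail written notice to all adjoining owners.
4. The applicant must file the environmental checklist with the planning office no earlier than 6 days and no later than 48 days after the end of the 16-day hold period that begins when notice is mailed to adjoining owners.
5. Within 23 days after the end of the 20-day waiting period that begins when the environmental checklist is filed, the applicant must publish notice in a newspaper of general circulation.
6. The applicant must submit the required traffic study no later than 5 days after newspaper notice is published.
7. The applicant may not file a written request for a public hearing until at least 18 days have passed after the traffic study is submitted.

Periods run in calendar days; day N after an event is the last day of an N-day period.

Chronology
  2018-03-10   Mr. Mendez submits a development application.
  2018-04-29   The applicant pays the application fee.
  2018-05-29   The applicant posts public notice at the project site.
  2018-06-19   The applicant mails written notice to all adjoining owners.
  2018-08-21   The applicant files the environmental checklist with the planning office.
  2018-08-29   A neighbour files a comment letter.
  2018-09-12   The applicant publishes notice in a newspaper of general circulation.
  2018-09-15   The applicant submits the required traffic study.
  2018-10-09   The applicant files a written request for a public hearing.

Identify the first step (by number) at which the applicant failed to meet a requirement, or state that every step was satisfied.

Step 1: 51 days after 2018-03-10 (when the application is submitted) is 2018-04-30; done 2018-04-29 — timely.
Step 2: the earliest permitted date is 35 days after 2018-04-29 (when the application fee is paid), i.e. 2018-06-03; 2018-05-29 is 5 days before the earliest permitted date.
The analysis stops there.

Step 2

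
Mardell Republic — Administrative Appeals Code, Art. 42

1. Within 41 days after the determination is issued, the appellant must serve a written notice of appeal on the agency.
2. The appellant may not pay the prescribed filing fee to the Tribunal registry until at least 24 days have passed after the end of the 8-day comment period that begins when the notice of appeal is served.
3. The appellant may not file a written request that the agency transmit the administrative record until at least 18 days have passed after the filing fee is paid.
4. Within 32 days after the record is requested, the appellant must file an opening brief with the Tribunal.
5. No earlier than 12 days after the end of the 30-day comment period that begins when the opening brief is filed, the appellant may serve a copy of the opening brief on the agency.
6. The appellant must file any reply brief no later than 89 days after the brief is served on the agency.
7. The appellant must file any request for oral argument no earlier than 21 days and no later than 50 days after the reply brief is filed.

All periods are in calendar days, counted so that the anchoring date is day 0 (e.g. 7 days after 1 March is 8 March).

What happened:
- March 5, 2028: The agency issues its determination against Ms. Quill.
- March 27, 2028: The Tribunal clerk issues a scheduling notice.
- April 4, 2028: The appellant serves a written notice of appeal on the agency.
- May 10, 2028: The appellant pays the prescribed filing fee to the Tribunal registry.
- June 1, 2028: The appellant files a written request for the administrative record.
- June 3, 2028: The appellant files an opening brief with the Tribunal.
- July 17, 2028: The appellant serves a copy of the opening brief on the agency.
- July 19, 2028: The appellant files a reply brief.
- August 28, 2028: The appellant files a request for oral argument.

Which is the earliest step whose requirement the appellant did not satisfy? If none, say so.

Step 1: 41 days after March 5, 2028 (when the determination is issued) is April 15, 2028; done April 4, 2028 — timely.
Step 2: the earliest permitted date is 24 days after April 12, 2028 (end of the 8-day comment period, which began when the notice of appeal is served on April 4, 2028), i.e. May 6, 2028; done May 10, 2028, after the minimum wait.
Step 3: the earliest permitted date is 18 days after May 10, 2028 (when the filing fee is paid), i.e. May 28, 2028; done June 1, 2028 — permitted.
Step 4: 32 days after June 1, 2028 (when the record is requested) is July 3, 2028; done June 3, 2028 — timely.
Step 5: the earliest permitted date is 12 days after July 3, 2028 (end of the 30-day comment period, which began when the opening brief is filed on June 3, 2028), i.e. July 15, 2028; done July 17, 2028, after the minimum wait.
Step 6: 89 days after July 17, 2028 (when the brief is served on the agency) is October 14, 2028; July 19, 2028 is within that limit.
Step 7: the window is 21–50 days after July 19, 2028 (when the reply brief is filed), so August 9, 2028 through September 7, 2028; done August 28, 2028, which is between those dates.

None — every step was satisfied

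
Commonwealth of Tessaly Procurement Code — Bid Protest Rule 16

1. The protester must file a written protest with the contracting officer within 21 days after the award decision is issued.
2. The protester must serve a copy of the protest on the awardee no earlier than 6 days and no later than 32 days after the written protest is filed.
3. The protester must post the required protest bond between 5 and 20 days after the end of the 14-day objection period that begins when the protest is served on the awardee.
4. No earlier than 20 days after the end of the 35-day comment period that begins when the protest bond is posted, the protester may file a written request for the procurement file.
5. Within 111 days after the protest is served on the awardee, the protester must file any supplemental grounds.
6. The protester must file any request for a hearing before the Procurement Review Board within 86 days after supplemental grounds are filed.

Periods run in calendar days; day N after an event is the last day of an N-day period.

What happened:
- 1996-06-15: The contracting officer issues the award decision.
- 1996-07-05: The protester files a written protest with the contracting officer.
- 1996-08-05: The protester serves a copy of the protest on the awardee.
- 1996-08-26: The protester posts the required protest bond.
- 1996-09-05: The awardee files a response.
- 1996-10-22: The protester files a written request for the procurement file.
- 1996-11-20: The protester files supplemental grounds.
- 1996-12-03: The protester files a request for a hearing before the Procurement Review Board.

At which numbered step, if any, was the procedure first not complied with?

None — every step was satisfied

Step 1 — counting 21 days from 1996-06-15 (when the award decision is issued) gives a deadline of 1996-07-06; done 1996-07-05 — timely.
Step 2 — 6 and 32 days from 1996-07-05 (when the written protest is filed) are 1996-07-11 and 1996-08-06 respectively; done 1996-08-05, which is between those dates.
Step 3 — 5 and 20 days from 1996-08-19 (end of the 14-day objection period, which began when the protest is served on the awardee on 1996-08-05) are 1996-08-24 and 1996-09-08 respectively; 1996-08-26 falls inside that range.
Step 4 — must wait 20 days from 1996-09-30 (end of the 35-day comment period, which began when the protest bond is posted on 1996-08-26), so not before 1996-10-20; done 1996-10-22 — permitted.
Step 5 — counting 111 days from 1996-08-05 (when the protest is served on the awardee) gives a deadline of 1996-11-24; completed 1996-11-20, before the deadline.
Step 6 — counting 86 days from 1996-11-20 (when supplemental grounds are filed) gives a deadline of 1997-02-14; completed 1996-12-03, before the deadline.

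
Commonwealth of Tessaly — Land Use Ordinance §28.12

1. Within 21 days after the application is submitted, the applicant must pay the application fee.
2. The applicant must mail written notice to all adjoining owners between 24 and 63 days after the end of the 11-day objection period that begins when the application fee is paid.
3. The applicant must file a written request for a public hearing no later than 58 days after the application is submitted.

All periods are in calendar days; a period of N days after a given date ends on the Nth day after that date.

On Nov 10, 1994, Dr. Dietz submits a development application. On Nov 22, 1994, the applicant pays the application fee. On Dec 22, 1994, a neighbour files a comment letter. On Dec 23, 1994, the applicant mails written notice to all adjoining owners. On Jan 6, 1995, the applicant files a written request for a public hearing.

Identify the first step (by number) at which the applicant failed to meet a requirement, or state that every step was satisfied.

Step 2

(1) due by Nov 10, 1994 + 21 days = Dec 1, 1994; completed Nov 22, 1994, before the deadline.
(2) the permitted window runs from Dec 3, 1994 + 24 = Dec 27, 1994 to Dec 3, 1994 + 63 = Feb 4, 1995; Dec 23, 1994 is 4 days too early.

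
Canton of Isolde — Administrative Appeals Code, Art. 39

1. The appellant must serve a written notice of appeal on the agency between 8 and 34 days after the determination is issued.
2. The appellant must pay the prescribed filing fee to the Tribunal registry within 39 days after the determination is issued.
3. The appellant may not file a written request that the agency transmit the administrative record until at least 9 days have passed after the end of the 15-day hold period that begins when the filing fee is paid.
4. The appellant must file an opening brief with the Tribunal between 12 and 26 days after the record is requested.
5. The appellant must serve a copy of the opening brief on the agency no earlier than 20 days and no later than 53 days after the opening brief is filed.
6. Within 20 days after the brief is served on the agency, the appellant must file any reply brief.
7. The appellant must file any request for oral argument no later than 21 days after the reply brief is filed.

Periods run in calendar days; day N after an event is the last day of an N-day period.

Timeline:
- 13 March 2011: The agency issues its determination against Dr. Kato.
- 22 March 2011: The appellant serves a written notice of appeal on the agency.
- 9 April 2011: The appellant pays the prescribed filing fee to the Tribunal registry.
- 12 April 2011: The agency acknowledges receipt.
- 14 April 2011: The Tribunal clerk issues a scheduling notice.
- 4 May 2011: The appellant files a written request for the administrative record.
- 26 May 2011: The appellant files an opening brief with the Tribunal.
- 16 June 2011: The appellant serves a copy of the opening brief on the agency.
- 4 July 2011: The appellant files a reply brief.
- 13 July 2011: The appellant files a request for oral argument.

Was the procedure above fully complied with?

Yes

Step 1: the window is 8–34 days after 13 March 2011 (when the determination is issued), so 21 March 2011 through 16 April 2011; done 22 March 2011, which is between those dates.
Step 2: 39 days after 13 March 2011 (when the determination is issued) is 21 April 2011; done 9 April 2011 — timely.
Step 3: the earliest permitted date is 9 days after 24 April 2011 (end of the 15-day hold period, which began when the filing fee is paid on 9 April 2011), i.e. 3 May 2011; done 4 May 2011, after the minimum wait.
Step 4: the window is 12–26 days after 4 May 2011 (when the record is requested), so 16 May 2011 through 30 May 2011; done 26 May 2011, which is between those dates.
Step 5: the window is 20–53 days after 26 May 2011 (when the opening brief is filed), so 15 June 2011 through 18 July 2011; done 16 June 2011 — within the window.
Step 6: 20 days after 16 June 2011 (when the brief is served on the agency) is 6 July 2011; completed 4 July 2011, before the deadline.
Step 7: 21 days after 4 July 2011 (when the reply brief is filed) is 25 July 2011; 13 July 2011 is within that limit.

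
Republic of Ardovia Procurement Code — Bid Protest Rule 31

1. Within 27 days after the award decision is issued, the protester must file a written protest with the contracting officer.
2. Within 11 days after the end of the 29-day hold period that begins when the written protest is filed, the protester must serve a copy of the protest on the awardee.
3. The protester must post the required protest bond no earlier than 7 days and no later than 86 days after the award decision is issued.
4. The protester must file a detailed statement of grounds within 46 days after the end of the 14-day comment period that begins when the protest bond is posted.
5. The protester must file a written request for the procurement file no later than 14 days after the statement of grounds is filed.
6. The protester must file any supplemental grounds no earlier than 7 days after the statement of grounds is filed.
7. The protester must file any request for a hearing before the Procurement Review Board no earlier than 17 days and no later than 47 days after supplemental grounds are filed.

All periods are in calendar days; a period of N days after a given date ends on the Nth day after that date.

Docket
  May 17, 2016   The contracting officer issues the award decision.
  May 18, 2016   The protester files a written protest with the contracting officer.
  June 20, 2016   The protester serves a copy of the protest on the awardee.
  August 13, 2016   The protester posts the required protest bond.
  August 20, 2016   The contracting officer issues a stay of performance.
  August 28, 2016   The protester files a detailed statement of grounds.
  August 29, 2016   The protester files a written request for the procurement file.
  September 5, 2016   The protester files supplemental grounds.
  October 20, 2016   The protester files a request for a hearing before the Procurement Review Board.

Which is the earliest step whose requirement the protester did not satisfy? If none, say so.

Step 1 — counting 27 days from May 17, 2016 (when the award decision is issued) gives a deadline of June 13, 2016; done May 18, 2016 — timely.
Step 2 — counting 11 days from June 16, 2016 (end of the 29-day hold period, which began when the written protest is filed on May 18, 2016) gives a deadline of June 27, 2016; done June 20, 2016 — timely.
Step 3 — 7 and 86 days from May 17, 2016 (when the award decision is issued) are May 24, 2016 and August 11, 2016 respectively; done August 13, 2016 — 2 days after the window closed.

Step 3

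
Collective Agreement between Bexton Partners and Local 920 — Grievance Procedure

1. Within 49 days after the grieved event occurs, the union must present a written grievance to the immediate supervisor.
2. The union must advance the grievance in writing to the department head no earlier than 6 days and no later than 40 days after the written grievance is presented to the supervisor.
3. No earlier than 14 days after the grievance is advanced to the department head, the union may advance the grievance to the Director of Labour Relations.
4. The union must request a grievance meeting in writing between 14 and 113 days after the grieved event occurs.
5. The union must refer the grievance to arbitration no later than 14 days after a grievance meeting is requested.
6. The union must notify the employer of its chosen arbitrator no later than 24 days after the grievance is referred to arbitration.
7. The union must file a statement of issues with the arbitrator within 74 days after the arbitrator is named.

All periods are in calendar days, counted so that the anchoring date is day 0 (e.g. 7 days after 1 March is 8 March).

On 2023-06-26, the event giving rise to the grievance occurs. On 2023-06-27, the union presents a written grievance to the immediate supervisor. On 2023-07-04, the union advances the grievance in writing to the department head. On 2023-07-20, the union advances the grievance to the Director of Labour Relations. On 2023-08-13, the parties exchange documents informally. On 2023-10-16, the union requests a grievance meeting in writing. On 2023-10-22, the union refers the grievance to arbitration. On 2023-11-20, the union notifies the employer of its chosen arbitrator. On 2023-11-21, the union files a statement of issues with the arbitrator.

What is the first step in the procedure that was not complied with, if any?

Step 1 — counting 49 days from 2023-06-26 (when the grieved event occurs) gives a deadline of 2023-08-14; completed 2023-06-27, before the deadline.
Step 2 — 6 and 40 days from 2023-06-27 (when the written grievance is presented to the supervisor) are 2023-07-03 and 2023-08-06 respectively; done 2023-07-04, which is between those dates.
Step 3 — must wait 14 days from 2023-07-04 (when the grievance is advanced to the department head), so not before 2023-07-18; done 2023-07-20, after the minimum wait.
Step 4 — 14 and 113 days from 2023-06-26 (when the grieved event occurs) are 2023-07-10 and 2023-10-17 respectively; done 2023-10-16, which is between those dates.
Step 5 — counting 14 days from 2023-10-16 (when a grievance meeting is requested) gives a deadline of 2023-10-30; 2023-10-22 is within that limit.
Step 6 — counting 24 days from 2023-10-22 (when the grievance is referred to arbitration) gives a deadline of 2023-11-15; 2023-11-20 misses that deadline by 5 days.

Step 6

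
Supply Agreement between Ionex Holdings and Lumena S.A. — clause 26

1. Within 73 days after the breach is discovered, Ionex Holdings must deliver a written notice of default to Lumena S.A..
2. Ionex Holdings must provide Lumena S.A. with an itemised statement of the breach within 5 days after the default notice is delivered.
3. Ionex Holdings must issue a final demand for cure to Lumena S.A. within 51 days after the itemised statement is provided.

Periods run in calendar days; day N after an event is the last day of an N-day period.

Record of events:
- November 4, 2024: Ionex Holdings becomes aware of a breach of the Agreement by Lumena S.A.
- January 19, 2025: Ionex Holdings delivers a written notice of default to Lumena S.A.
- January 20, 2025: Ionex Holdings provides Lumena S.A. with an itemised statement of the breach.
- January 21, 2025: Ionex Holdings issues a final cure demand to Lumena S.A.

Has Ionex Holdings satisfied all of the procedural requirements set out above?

No

Step 1 — counting 73 days from November 4, 2024 (when the breach is discovered) gives a deadline of January 16, 2025; done January 19, 2025 — 3 days late.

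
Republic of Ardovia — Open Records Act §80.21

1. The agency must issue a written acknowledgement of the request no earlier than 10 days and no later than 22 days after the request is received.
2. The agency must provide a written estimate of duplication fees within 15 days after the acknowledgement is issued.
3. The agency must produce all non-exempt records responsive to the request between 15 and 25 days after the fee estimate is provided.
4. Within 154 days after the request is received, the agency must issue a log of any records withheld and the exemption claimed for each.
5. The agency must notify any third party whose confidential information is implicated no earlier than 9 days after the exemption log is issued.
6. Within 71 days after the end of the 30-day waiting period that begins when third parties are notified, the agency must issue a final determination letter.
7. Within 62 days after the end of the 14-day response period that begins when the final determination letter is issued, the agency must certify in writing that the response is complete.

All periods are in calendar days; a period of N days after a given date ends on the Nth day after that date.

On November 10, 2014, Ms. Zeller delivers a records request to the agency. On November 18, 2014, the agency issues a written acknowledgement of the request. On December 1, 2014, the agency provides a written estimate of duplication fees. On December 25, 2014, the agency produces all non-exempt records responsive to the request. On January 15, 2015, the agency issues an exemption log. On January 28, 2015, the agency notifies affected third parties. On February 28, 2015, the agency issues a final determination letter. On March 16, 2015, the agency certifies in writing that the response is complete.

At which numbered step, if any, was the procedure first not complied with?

Step 1 — 10 and 22 days from November 10, 2014 (when the request is received) are November 20, 2014 and December 2, 2014 respectively; done November 18, 2014 — 2 days before the window opened.
The analysis stops there.

Step 1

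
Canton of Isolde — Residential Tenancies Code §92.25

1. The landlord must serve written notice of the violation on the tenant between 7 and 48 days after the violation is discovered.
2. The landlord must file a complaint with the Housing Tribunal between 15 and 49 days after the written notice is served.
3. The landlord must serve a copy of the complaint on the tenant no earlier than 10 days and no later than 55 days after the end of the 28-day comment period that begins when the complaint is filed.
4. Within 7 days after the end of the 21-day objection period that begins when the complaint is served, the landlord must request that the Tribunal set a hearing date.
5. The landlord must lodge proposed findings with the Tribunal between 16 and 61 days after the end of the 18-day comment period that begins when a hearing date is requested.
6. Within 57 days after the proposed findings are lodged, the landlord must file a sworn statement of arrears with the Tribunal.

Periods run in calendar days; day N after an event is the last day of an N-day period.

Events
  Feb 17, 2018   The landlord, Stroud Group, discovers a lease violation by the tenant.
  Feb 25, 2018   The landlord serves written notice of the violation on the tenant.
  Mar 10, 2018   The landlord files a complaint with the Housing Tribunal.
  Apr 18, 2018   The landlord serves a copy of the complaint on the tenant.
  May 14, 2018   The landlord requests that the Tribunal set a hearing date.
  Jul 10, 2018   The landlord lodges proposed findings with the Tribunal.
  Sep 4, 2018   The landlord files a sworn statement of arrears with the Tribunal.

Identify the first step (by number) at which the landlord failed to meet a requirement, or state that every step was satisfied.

Step 2

Step 1 — 7 and 48 days from Feb 17, 2018 (when the violation is discovered) are Feb 24, 2018 and Apr 6, 2018 respectively; done Feb 25, 2018 — within the window.
Step 2 — 15 and 49 days from Feb 25, 2018 (when the written notice is served) are Mar 12, 2018 and Apr 15, 2018 respectively; Mar 10, 2018 is 2 days too early.
The analysis stops there.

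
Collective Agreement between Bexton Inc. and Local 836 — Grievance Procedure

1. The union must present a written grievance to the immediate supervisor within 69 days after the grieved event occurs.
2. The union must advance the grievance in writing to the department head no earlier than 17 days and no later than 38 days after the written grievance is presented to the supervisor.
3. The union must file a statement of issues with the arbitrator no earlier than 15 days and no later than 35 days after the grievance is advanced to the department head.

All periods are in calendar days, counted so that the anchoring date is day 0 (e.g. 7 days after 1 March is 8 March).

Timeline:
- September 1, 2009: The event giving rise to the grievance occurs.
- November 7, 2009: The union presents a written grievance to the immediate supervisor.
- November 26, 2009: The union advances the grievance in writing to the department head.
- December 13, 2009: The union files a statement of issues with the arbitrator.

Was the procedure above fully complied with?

Yes

(1) due by September 1, 2009 + 69 days = November 9, 2009; completed November 7, 2009, before the deadline.
(2) the permitted window runs from November 7, 2009 + 17 = November 24, 2009 to November 7, 2009 + 38 = December 15, 2009; done November 26, 2009, which is between those dates.
(3) the permitted window runs from November 26, 2009 + 15 = December 11, 2009 to November 26, 2009 + 35 = December 31, 2009; done December 13, 2009 — within the window.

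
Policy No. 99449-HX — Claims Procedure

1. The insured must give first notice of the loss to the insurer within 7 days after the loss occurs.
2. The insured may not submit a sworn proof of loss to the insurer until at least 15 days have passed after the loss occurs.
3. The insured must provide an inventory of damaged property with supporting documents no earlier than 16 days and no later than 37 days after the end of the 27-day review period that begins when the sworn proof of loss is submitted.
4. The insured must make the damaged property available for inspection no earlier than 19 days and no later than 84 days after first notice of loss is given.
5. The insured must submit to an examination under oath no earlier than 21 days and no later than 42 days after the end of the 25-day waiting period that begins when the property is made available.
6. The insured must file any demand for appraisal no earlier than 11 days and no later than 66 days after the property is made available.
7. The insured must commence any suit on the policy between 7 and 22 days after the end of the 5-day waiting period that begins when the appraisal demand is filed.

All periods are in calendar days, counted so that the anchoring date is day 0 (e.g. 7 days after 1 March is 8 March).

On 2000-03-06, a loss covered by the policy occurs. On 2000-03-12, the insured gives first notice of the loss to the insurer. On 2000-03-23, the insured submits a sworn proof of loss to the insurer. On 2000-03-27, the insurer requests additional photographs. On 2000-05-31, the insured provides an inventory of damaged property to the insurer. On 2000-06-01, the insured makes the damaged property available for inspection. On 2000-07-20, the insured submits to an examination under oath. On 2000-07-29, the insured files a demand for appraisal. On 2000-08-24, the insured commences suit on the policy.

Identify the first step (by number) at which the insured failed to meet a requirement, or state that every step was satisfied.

Step 1: 7 days after 2000-03-06 (when the loss occurs) is 2000-03-13; done 2000-03-12 — timely.
Step 2: the earliest permitted date is 15 days after 2000-03-06 (when the loss occurs), i.e. 2000-03-21; 2000-03-23 is on or after that date.
Step 3: the window is 16–37 days after 2000-04-19 (end of the 27-day review period, which began when the sworn proof of loss is submitted on 2000-03-23), so 2000-05-05 through 2000-05-26; 2000-05-31 is 5 days past the end of the window.

Step 3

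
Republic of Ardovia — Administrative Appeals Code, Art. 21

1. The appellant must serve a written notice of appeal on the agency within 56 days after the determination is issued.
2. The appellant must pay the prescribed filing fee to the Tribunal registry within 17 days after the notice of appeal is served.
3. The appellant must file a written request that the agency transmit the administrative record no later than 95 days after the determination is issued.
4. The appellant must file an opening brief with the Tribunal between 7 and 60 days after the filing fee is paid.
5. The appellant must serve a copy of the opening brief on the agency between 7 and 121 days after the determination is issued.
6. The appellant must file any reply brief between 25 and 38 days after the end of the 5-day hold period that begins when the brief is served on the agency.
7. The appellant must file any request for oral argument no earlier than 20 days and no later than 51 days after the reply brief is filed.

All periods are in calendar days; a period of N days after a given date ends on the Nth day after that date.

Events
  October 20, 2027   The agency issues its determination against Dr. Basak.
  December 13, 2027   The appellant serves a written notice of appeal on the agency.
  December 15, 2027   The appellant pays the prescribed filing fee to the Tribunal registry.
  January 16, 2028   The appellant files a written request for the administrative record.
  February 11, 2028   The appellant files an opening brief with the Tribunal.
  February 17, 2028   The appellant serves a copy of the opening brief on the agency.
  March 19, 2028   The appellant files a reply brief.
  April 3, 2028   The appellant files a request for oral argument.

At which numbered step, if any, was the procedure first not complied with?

Step 7

Step 1: 56 days after October 20, 2027 (when the determination is issued) is December 15, 2027; done December 13, 2027 — timely.
Step 2: 17 days after December 13, 2027 (when the notice of appeal is served) is December 30, 2027; completed December 15, 2027, before the deadline.
Step 3: 95 days after October 20, 2027 (when the determination is issued) is January 23, 2028; completed January 16, 2028, before the deadline.
Step 4: the window is 7–60 days after December 15, 2027 (when the filing fee is paid), so December 22, 2027 through February 13, 2028; done February 11, 2028 — within the window.
Step 5: the window is 7–121 days after October 20, 2027 (when the determination is issued), so October 27, 2027 through February 18, 2028; done February 17, 2028 — within the window.
Step 6: the window is 25–38 days after February 22, 2028 (end of the 5-day hold period, which began when the brief is served on the agency on February 17, 2028), so March 18, 2028 through March 31, 2028; done March 19, 2028, which is between those dates.
Step 7: the window is 20–51 days after March 19, 2028 (when the reply brief is filed), so April 8, 2028 through May 9, 2028; April 3, 2028 is 5 days too early.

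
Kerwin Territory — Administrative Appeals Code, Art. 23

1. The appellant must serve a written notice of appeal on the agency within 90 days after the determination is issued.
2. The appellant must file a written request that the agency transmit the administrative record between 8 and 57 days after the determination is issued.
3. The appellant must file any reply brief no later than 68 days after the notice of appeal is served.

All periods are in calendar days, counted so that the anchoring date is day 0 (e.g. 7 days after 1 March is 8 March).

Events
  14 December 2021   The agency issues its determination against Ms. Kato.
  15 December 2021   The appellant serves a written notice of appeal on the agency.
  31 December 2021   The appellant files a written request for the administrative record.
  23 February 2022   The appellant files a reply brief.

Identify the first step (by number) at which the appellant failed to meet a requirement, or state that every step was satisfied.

Step 3

Step 1: 90 days after 14 December 2021 (when the determination is issued) is 14 March 2022; completed 15 December 2021, before the deadline.
Step 2: the window is 8–57 days after 14 December 2021 (when the determination is issued), so 22 December 2021 through 9 February 2022; done 31 December 2021 — within the window.
Step 3: 68 days after 15 December 2021 (when the notice of appeal is served) is 21 February 2022; not done until 23 February 2022, 2 days after the deadline.
Later steps need not be reached.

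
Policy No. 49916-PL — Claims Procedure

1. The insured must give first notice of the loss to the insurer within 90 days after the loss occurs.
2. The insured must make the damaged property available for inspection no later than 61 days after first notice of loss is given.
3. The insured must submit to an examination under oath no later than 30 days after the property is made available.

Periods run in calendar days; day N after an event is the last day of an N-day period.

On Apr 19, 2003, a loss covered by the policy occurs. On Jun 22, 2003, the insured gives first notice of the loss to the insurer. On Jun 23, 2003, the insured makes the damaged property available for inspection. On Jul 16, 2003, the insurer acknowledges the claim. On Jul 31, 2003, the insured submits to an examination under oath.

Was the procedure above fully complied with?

(1) due by Apr 19, 2003 + 90 days = Jul 18, 2003; completed Jun 22, 2003, before the deadline.
(2) due by Jun 22, 2003 + 61 days = Aug 22, 2003; Jun 23, 2003 is within that limit.
(3) due by Jun 23, 2003 + 30 days = Jul 23, 2003; Jul 31, 2003 misses that deadline by 8 days.
The analysis stops there.

No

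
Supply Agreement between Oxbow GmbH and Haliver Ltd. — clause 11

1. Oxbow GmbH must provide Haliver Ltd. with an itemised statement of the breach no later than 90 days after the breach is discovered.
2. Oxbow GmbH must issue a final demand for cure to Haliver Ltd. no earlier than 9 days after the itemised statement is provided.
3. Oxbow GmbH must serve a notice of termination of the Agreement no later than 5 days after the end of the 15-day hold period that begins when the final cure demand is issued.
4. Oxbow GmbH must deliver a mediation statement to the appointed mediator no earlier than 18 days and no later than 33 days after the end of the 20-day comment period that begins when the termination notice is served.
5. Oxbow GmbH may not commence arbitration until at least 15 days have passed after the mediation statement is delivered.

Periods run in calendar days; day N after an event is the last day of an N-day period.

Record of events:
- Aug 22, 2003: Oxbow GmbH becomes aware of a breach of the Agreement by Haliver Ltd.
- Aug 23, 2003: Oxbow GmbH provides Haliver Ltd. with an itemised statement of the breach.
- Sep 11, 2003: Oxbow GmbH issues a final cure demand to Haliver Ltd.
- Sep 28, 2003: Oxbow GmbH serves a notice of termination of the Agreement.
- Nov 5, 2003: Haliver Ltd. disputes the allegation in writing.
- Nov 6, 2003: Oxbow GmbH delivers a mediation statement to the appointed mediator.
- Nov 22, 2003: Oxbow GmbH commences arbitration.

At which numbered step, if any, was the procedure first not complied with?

None — every step was satisfied

Step 1 — counting 90 days from Aug 22, 2003 (when the breach is discovered) gives a deadline of Nov 20, 2003; completed Aug 23, 2003, before the deadline.
Step 2 — must wait 9 days from Aug 23, 2003 (when the itemised statement is provided), so not before Sep 1, 2003; Sep 11, 2003 is on or after that date.
Step 3 — counting 5 days from Sep 26, 2003 (end of the 15-day hold period, which began when the final cure demand is issued on Sep 11, 2003) gives a deadline of Oct 1, 2003; done Sep 28, 2003 — timely.
Step 4 — 18 and 33 days from Oct 18, 2003 (end of the 20-day comment period, which began when the termination notice is served on Sep 28, 2003) are Nov 5, 2003 and Nov 20, 2003 respectively; done Nov 6, 2003 — within the window.
Step 5 — must wait 15 days from Nov 6, 2003 (when the mediation statement is delivered), so not before Nov 21, 2003; Nov 22, 2003 is on or after that date.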